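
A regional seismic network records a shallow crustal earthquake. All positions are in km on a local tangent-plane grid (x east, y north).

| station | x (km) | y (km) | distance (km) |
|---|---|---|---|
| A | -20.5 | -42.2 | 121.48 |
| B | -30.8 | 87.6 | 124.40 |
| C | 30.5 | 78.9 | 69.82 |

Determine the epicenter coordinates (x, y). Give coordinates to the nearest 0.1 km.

x ≈ 78.5 km, y ≈ 28.2 km

Circle about each station: (x + 20.5)² + (y + 42.2)² = 121.48²; (x + 30.8)² + (y − 87.6)² = 124.40²; (x − 30.5)² + (y − 78.9)² = 69.82².
Subtracting pairs of circle equations eliminates x²+y² and gives linear equations (the radical axes):
-20.6 x + 259.6 y = 5703.34
102.0 x + 242.2 y = 14836.93
Solving the 2×2 system: x ≈ 78.5, y ≈ 28.2 km.
Check against A (with the unrounded x, y): √((x + 20.5)²+(y + 42.2)²) = 121.48 ≈ 121.48 km. ✓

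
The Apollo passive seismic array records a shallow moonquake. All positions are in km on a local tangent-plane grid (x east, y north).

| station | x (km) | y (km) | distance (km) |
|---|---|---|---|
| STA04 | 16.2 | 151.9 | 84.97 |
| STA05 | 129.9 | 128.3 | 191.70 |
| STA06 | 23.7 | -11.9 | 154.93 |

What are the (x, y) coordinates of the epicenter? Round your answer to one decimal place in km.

Circle about each station: (x − 16.2)² + (y − 151.9)² = 84.97²; (x − 129.9)² + (y − 128.3)² = 191.70²; (x − 23.7)² + (y + 11.9)² = 154.93².
Subtracting the STA04 equation from the STA05 and STA06 equations removes the quadratic terms:
227.4 x − 47.2 y = -19530.14
15.0 x − 327.6 y = -39416.15
Solving the 2×2 system: x ≈ -61.5, y ≈ 117.5 km.
Check against STA04 (with the unrounded x, y): √((x − 16.2)²+(y − 151.9)²) = 84.97 ≈ 84.97 km. ✓

x ≈ -61.5 km, y ≈ 117.5 km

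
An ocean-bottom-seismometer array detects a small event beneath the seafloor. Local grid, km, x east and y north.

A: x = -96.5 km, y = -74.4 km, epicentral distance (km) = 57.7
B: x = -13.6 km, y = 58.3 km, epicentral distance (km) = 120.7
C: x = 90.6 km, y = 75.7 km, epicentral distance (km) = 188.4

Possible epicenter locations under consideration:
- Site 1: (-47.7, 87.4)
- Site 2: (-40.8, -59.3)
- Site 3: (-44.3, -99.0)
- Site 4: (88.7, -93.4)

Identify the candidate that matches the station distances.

Site 2

For each candidate, compare |candidate − station| to the reported distance:
Site 1: residuals A 111.3, B 75.9, C 49.6 → max 111.3 km
Site 2: residuals A 0.0, B 0.0, C 0.0 → max 0.0 km
Site 3: residuals A 0.0, B 39.6, C 32.3 → max 39.6 km
Site 4: residuals A 128.5, B 62.3, C 19.3 → max 128.5 km
Only Site 2 has all residuals ≈ 0.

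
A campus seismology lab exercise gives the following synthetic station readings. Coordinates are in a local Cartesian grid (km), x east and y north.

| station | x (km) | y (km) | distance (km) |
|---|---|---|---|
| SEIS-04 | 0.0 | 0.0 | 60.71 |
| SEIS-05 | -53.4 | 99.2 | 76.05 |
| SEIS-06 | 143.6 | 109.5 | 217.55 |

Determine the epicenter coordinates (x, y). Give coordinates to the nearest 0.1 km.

(-56.1, 23.2)

Circle about each station: x² + y² = 60.71²; (x + 53.4)² + (y − 99.2)² = 76.05²; (x − 143.6)² + (y − 109.5)² = 217.55².
Subtracting pairs of circle equations eliminates x²+y² and gives linear equations (the radical axes):
-106.8 x + 198.4 y = 10594.30
287.2 x + 219.0 y = -11031.09
Solving the 2×2 system: x ≈ -56.1, y ≈ 23.2 km.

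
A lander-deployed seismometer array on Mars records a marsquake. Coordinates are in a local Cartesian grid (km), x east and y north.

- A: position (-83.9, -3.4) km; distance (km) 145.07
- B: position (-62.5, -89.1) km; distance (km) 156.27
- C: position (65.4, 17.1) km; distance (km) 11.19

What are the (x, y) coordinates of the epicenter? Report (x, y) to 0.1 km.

Circle about each station: (x + 83.9)² + (y + 3.4)² = 145.07²; (x + 62.5)² + (y + 89.1)² = 156.27²; (x − 65.4)² + (y − 17.1)² = 11.19².
Subtracting the A equation from the B and C equations removes the quadratic terms:
42.8 x − 171.4 y = 1419.28
298.6 x + 41.0 y = 18438.89
Solving the 2×2 system: x ≈ 60.8, y ≈ 6.9 km.
Check against A (with the unrounded x, y): √((x + 83.9)²+(y + 3.4)²) = 145.07 ≈ 145.07 km. ✓

x ≈ 60.8 km, y ≈ 6.9 km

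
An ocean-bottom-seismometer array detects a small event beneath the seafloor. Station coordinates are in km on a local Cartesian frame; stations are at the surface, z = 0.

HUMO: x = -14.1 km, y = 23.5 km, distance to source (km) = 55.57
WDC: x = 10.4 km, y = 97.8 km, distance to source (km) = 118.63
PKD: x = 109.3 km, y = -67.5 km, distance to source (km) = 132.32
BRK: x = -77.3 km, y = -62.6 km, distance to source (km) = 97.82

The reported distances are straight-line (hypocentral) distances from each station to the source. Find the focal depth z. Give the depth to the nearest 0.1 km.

Each station gives a sphere (x−x_i)² + (y−y_i)² + z² = d_i² (stations at z=0).
Subtracting the HUMO sphere from WDC and PKD: z² cancels, leaving linear equations in x and y:
49.0 x + 148.6 y = -2063.11
246.8 x − 182.0 y = 1331.12
Solving: x ≈ -3.897, y ≈ -12.599 km (keep extra digits for the depth step; rounded: -3.9, -12.6).
Then from the HUMO sphere: z² = 55.57² − (x + 14.1)² − (y − 23.5)² with x = -3.897, y = -12.599, so z ≈ 40.997 ≈ 41.0 km.
Check against BRK (with the unrounded solution): distance 97.82 ≈ 97.82 km. ✓

depth ≈ 41.0 km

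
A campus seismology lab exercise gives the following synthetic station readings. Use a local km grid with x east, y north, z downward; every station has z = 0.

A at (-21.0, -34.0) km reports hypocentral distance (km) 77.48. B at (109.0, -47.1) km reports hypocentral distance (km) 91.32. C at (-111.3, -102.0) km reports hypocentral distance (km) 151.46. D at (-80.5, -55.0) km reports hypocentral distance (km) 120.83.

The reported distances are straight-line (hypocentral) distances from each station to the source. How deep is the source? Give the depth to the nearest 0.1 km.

z ≈ 40.9 km

Each station gives a sphere (x−x_i)² + (y−y_i)² + z² = d_i² (stations at z=0).
Subtracting the A sphere from B and C: z² cancels, leaving linear equations in x and y:
260.0 x − 26.2 y = 10166.22
-180.6 x − 136.0 y = 4257.71
Solving: x ≈ 31.704, y ≈ -73.407 km (keep extra digits for the depth step; rounded: 31.7, -73.4).
Then from the A sphere: z² = 77.48² − (x + 21.0)² − (y + 34.0)² with x = 31.704, y = -73.407, so z ≈ 40.897 ≈ 40.9 km.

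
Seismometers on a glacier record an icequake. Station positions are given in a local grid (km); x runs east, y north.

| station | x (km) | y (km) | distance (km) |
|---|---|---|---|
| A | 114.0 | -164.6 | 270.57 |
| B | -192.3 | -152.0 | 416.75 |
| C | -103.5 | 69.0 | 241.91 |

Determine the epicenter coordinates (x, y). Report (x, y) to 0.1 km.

Circle about each station: (x − 114.0)² + (y + 164.6)² = 270.57²; (x + 192.3)² + (y + 152.0)² = 416.75²; (x + 103.5)² + (y − 69.0)² = 241.91².
Subtracting the A equation from the B and C equations removes the quadratic terms:
-612.6 x + 25.2 y = -80478.31
-435.0 x + 467.2 y = -9928.23
Solving the 2×2 system: x ≈ 135.7, y ≈ 105.1 km.

(135.7, 105.1)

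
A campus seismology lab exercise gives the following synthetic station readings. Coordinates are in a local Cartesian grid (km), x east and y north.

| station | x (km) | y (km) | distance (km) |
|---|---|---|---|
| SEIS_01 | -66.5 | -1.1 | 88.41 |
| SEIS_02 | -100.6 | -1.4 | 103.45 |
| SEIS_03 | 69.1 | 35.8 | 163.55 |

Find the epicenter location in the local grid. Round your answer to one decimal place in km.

-40.5 km east, -85.6 km north

Circle about each station: (x + 66.5)² + (y + 1.1)² = 88.41²; (x + 100.6)² + (y + 1.4)² = 103.45²; (x − 69.1)² + (y − 35.8)² = 163.55².
Subtracting pairs of circle equations eliminates x²+y² and gives linear equations (the radical axes):
-68.2 x − 0.6 y = 2813.29
271.2 x + 73.8 y = -17299.28
Solving the 2×2 system: x ≈ -40.5, y ≈ -85.6 km.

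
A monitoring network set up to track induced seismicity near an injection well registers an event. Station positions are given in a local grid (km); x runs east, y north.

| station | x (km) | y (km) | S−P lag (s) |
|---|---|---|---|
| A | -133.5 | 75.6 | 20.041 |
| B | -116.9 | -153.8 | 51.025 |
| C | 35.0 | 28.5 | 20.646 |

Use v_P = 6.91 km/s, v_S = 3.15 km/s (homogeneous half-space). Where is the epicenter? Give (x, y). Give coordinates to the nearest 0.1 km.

Distance from S−P lag: d = Δt · v_P v_S / (v_P − v_S) = Δt · (6.91·3.15)/(6.91−3.15) ≈ 5.7890·Δt.
So d_A = 116.02, d_B = 295.38, d_C = 119.52 km.
Circle about each station: (x + 133.5)² + (y − 75.6)² = 116.02²; (x + 116.9)² + (y + 153.8)² = 295.38²; (x − 35.0)² + (y − 28.5)² = 119.52².
Subtracting the A equation from the B and C equations removes the quadratic terms:
33.2 x − 458.8 y = -60006.26
337.0 x − 94.2 y = -22324.75
Solving the 2×2 system: x ≈ -30.3, y ≈ 128.6 km.

(-30.3, 128.6)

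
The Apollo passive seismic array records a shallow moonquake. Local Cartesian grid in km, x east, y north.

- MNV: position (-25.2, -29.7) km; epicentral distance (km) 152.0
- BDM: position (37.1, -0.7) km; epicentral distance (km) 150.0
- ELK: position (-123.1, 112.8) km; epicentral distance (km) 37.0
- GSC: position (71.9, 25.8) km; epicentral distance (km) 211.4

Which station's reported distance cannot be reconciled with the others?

BDM

Solve using three stations at a time. Using MNV, ELK, GSC (subtract circle equations pairwise → linear system) gives (x, y) ≈ (-133.1, 77.3).
Distances from that point to each station vs reported:
  MNV: calculated 152.0 vs reported 152.0 → residual 0.0 km
  BDM: calculated 187.2 vs reported 150.0 → residual 37.2 km
  ELK: calculated 36.9 vs reported 37.0 → residual 0.1 km
  GSC: calculated 211.4 vs reported 211.4 → residual 0.0 km
MNV, ELK, GSC are mutually consistent (residuals ≈ 0); BDM is off by 37.2 km.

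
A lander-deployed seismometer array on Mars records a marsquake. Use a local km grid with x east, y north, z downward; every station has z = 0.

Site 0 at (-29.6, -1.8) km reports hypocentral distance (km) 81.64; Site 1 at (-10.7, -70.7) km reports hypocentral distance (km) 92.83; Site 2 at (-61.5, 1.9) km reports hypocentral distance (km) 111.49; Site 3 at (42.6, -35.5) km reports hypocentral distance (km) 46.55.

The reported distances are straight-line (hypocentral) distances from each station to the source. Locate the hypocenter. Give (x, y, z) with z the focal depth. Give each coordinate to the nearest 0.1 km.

x ≈ 44.3 km, y ≈ -4.4 km, depth ≈ 34.6 km

Each station gives a sphere (x−x_i)² + (y−y_i)² + z² = d_i² (stations at z=0).
Subtracting the Site 0 sphere from Site 1 and Site 2: z² cancels, leaving linear equations in x and y:
37.8 x − 137.8 y = 2281.26
-63.8 x + 7.4 y = -2858.47
Solving: x ≈ 44.293, y ≈ -4.405 km (keep extra digits for the depth step; rounded: 44.3, -4.4).
Then from the Site 0 sphere: z² = 81.64² − (x + 29.6)² − (y + 1.8)² with x = 44.293, y = -4.405, so z ≈ 34.614 ≈ 34.6 km.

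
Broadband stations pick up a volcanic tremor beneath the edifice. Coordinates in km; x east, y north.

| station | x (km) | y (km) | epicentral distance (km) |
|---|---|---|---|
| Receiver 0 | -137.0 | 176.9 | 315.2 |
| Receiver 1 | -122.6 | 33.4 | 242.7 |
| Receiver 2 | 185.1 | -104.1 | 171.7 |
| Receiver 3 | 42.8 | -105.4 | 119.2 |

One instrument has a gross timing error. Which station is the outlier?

Solve using three stations at a time. Using Receiver 0, Receiver 1, Receiver 3 (subtract circle equations pairwise → linear system) gives (x, y) ≈ (116.1, -11.1).
Distances from that point to each station vs reported:
  Receiver 0: calculated 315.3 vs reported 315.2 → residual 0.1 km
  Receiver 1: calculated 242.8 vs reported 242.7 → residual 0.1 km
  Receiver 2: calculated 115.8 vs reported 171.7 → residual 55.9 km
  Receiver 3: calculated 119.4 vs reported 119.2 → residual 0.2 km
Receiver 0, Receiver 1, Receiver 3 are mutually consistent (residuals ≈ 0); Receiver 2 is off by 55.9 km.

Receiver 2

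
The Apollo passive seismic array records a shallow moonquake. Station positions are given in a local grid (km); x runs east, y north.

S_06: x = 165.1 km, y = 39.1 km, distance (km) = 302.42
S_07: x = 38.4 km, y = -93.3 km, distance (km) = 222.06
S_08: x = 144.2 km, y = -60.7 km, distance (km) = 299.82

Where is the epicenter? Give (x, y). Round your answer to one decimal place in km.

x ≈ -137.3 km, y ≈ 42.5 km

Circle about each station: (x − 165.1)² + (y − 39.1)² = 302.42²; (x − 38.4)² + (y + 93.3)² = 222.06²; (x − 144.2)² + (y + 60.7)² = 299.82².
Subtracting the S_06 equation from the S_07 and S_08 equations removes the quadratic terms:
-253.4 x − 264.8 y = 23539.84
-41.8 x − 199.6 y = -2742.87
Solving the 2×2 system: x ≈ -137.3, y ≈ 42.5 km.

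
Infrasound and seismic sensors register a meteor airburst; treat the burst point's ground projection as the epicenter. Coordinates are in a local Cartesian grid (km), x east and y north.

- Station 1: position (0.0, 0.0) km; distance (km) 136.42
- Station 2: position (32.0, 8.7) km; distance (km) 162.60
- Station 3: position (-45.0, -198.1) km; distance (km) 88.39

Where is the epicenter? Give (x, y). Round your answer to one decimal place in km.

-74.0 km east, -114.6 km north

Circle about each station: x² + y² = 136.42²; (x − 32.0)² + (y − 8.7)² = 162.60²; (x + 45.0)² + (y + 198.1)² = 88.39².
Subtracting the Station 1 equation from the Station 2 and Station 3 equations removes the quadratic terms:
64.0 x + 17.4 y = -6728.65
-90.0 x − 396.2 y = 52066.23
Solving the 2×2 system: x ≈ -74.0, y ≈ -114.6 km.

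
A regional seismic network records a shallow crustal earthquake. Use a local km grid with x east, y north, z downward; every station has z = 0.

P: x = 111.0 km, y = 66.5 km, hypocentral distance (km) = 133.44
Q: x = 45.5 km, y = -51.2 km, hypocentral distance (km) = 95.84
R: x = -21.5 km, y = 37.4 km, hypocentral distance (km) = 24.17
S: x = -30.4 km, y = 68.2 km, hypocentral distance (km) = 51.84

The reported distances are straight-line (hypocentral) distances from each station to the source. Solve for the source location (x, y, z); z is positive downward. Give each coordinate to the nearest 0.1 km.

Each station gives a sphere (x−x_i)² + (y−y_i)² + z² = d_i² (stations at z=0).
Subtracting the P sphere from Q and R: z² cancels, leaving linear equations in x and y:
-131.0 x − 235.4 y = -3430.63
-265.0 x − 58.2 y = 2339.80
Solving: x ≈ -13.705, y ≈ 22.201 km (keep extra digits for the depth step; rounded: -13.7, 22.2).
Then from the P sphere: z² = 133.44² − (x − 111.0)² − (y − 66.5)² with x = -13.705, y = 22.201, so z ≈ 17.102 ≈ 17.1 km.
Check against S (with the unrounded solution): distance 51.84 ≈ 51.84 km. ✓

(-13.7, 22.2, 17.1)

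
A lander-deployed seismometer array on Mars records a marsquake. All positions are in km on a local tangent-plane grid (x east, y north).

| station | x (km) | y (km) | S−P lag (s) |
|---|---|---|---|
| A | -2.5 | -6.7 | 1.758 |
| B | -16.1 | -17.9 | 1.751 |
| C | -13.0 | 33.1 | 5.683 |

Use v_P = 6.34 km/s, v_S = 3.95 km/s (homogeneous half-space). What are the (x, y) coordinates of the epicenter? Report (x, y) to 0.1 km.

Distance from S−P lag: d = Δt · v_P v_S / (v_P − v_S) = Δt · (6.34·3.95)/(6.34−3.95) ≈ 10.4782·Δt.
So d_A = 18.42, d_B = 18.35, d_C = 59.55 km.
Circle about each station: (x + 2.5)² + (y + 6.7)² = 18.42²; (x + 16.1)² + (y + 17.9)² = 18.35²; (x + 13.0)² + (y − 33.1)² = 59.55².
Subtracting the A equation from the B and C equations removes the quadratic terms:
-27.2 x − 22.4 y = 531.05
-21.0 x + 79.6 y = -1993.44
Solving the 2×2 system: x ≈ 0.9, y ≈ -24.8 km.
Check against A (with the unrounded x, y): √((x + 2.5)²+(y + 6.7)²) = 18.42 ≈ 18.42 km. ✓

(0.9, -24.8)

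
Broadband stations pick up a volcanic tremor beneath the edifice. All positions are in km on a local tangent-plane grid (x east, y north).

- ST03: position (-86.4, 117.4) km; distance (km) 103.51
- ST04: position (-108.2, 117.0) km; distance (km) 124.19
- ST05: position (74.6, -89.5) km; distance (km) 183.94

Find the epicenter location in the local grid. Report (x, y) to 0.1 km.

Circle about each station: (x + 86.4)² + (y − 117.4)² = 103.51²; (x + 108.2)² + (y − 117.0)² = 124.19²; (x − 74.6)² + (y + 89.5)² = 183.94².
Subtracting the ST03 equation from the ST04 and ST05 equations removes the quadratic terms:
-43.6 x − 0.8 y = -560.32
322.0 x − 413.8 y = -30791.91
Solving the 2×2 system: x ≈ 11.3, y ≈ 83.2 km.
Check against ST03 (with the unrounded x, y): √((x + 86.4)²+(y − 117.4)²) = 103.53 ≈ 103.51 km. ✓

x ≈ 11.3 km, y ≈ 83.2 km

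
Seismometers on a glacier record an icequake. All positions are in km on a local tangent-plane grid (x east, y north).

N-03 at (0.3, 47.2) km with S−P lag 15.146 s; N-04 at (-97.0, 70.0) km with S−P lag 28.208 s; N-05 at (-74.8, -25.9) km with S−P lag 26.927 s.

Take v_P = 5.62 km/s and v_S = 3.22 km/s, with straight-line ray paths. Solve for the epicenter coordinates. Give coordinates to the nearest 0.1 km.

Distance from S−P lag: d = Δt · v_P v_S / (v_P − v_S) = Δt · (5.62·3.22)/(5.62−3.22) ≈ 7.5402·Δt.
So d_N-03 = 114.20, d_N-04 = 212.69, d_N-05 = 203.03 km.
Circle about each station: (x − 0.3)² + (y − 47.2)² = 114.20²; (x + 97.0)² + (y − 70.0)² = 212.69²; (x + 74.8)² + (y + 25.9)² = 203.03².
Subtracting pairs of circle equations eliminates x²+y² and gives linear equations (the radical axes):
-194.6 x + 45.6 y = -20114.33
-150.2 x − 146.2 y = -24141.62
Solving the 2×2 system: x ≈ 114.5, y ≈ 47.5 km.
Check against N-03 (with the unrounded x, y): √((x − 0.3)²+(y − 47.2)²) = 114.19 ≈ 114.20 km. ✓

x ≈ 114.5 km, y ≈ 47.5 km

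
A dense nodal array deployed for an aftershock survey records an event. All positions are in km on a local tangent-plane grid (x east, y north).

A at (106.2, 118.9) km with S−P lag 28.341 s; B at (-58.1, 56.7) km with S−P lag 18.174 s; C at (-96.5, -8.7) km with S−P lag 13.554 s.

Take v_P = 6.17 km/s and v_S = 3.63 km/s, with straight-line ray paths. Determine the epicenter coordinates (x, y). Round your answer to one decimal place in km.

(-17.4, -98.3)

Distance from S−P lag: d = Δt · v_P v_S / (v_P − v_S) = Δt · (6.17·3.63)/(6.17−3.63) ≈ 8.8178·Δt.
So d_A = 249.90, d_B = 160.25, d_C = 119.52 km.
Circle about each station: (x − 106.2)² + (y − 118.9)² = 249.90²; (x + 58.1)² + (y − 56.7)² = 160.25²; (x + 96.5)² + (y + 8.7)² = 119.52².
Subtracting the A equation from the B and C equations removes the quadratic terms:
-328.6 x − 124.4 y = 17944.80
-405.4 x − 255.2 y = 32137.27
Solving the 2×2 system: x ≈ -17.4, y ≈ -98.3 km.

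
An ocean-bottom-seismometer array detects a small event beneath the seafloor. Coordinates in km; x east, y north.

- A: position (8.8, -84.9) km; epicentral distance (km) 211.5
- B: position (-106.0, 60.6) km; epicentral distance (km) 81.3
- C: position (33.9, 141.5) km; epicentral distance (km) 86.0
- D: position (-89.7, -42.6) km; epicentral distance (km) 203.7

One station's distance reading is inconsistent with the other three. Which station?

D

Solve using three stations at a time. Using A, B, C (subtract circle equations pairwise → linear system) gives (x, y) ≈ (-49.0, 118.6).
Distances from that point to each station vs reported:
  A: calculated 211.5 vs reported 211.5 → residual 0.0 km
  B: calculated 81.3 vs reported 81.3 → residual 0.0 km
  C: calculated 86.0 vs reported 86.0 → residual 0.0 km
  D: calculated 166.2 vs reported 203.7 → residual 37.5 km
A, B, C are mutually consistent (residuals ≈ 0); D is off by 37.5 km.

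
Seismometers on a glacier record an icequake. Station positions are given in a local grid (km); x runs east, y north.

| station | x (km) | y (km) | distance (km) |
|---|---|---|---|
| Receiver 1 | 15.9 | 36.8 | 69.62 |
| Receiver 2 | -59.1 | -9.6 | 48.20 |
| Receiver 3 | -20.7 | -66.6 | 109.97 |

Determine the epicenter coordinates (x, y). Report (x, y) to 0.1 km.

Circle about each station: (x − 15.9)² + (y − 36.8)² = 69.62²; (x + 59.1)² + (y + 9.6)² = 48.20²; (x + 20.7)² + (y + 66.6)² = 109.97².
Subtracting pairs of circle equations eliminates x²+y² and gives linear equations (the radical axes):
-150.0 x − 92.8 y = 4501.62
-73.2 x − 206.8 y = -3989.46
Solving the 2×2 system: x ≈ -53.7, y ≈ 38.3 km.

x ≈ -53.7 km, y ≈ 38.3 km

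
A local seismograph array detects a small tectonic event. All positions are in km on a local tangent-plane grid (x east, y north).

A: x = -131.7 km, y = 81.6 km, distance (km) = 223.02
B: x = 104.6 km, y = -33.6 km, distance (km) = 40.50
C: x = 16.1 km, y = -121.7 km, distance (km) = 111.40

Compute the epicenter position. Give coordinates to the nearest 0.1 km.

Circle about each station: (x + 131.7)² + (y − 81.6)² = 223.02²; (x − 104.6)² + (y + 33.6)² = 40.50²; (x − 16.1)² + (y + 121.7)² = 111.40².
Subtracting pairs of circle equations eliminates x²+y² and gives linear equations (the radical axes):
472.6 x − 230.4 y = 36164.34
295.6 x − 406.6 y = 28394.61
Solving the 2×2 system: x ≈ 65.8, y ≈ -22.0 km.

x ≈ 65.8 km, y ≈ -22.0 km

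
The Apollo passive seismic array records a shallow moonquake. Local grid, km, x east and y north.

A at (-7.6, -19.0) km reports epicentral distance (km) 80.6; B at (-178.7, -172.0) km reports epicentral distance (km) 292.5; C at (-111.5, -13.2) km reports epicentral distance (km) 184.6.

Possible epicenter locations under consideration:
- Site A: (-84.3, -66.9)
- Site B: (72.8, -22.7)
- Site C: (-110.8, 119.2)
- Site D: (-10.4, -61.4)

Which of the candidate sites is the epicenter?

For each candidate, compare |candidate − station| to the reported distance:
Site A: residuals A 9.8, B 151.2, C 124.4 → max 151.2 km
Site B: residuals A 0.1, B 0.0, C 0.1 → max 0.1 km
Site C: residuals A 91.9, B 6.5, C 52.2 → max 91.9 km
Site D: residuals A 38.1, B 91.1, C 72.6 → max 91.1 km
Only Site B has all residuals ≈ 0.

Site B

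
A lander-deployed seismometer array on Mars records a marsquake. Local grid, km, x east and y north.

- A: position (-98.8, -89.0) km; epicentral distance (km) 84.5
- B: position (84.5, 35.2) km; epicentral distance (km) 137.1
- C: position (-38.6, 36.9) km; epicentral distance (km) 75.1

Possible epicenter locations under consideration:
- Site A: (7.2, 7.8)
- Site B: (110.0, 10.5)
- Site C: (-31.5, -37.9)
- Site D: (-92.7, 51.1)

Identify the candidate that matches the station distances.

For each candidate, compare |candidate − station| to the reported distance:
Site A: residuals A 59.0, B 55.1, C 20.8 → max 59.0 km
Site B: residuals A 146.8, B 101.6, C 75.8 → max 146.8 km
Site C: residuals A 0.0, B 0.0, C 0.0 → max 0.0 km
Site D: residuals A 55.7, B 40.8, C 19.2 → max 55.7 km
Only Site C has all residuals ≈ 0.

Site C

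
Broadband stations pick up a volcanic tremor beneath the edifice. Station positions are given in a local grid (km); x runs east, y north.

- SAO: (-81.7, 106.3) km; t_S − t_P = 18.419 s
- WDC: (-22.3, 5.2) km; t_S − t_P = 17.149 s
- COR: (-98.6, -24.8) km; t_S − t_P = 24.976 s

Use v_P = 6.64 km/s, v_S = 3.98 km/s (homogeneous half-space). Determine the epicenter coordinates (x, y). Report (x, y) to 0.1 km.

x ≈ 100.5 km, y ≈ 123.3 km

Distance from S−P lag: d = Δt · v_P v_S / (v_P − v_S) = Δt · (6.64·3.98)/(6.64−3.98) ≈ 9.9350·Δt.
So d_SAO = 182.99, d_WDC = 170.38, d_COR = 248.14 km.
Circle about each station: (x + 81.7)² + (y − 106.3)² = 182.99²; (x + 22.3)² + (y − 5.2)² = 170.38²; (x + 98.6)² + (y + 24.8)² = 248.14².
Subtracting pairs of circle equations eliminates x²+y² and gives linear equations (the radical axes):
118.8 x − 202.2 y = -12994.25
-33.8 x − 262.2 y = -35725.70
Solving the 2×2 system: x ≈ 100.5, y ≈ 123.3 km.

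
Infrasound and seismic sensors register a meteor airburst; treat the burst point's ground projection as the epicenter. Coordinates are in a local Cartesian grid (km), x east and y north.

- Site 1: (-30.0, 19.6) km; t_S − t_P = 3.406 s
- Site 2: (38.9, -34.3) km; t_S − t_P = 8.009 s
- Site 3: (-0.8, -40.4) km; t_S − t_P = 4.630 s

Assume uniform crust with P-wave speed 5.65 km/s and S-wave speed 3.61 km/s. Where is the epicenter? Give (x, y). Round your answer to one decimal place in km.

Distance from S−P lag: d = Δt · v_P v_S / (v_P − v_S) = Δt · (5.65·3.61)/(5.65−3.61) ≈ 9.9983·Δt.
So d_Site 1 = 34.05, d_Site 2 = 80.08, d_Site 3 = 46.29 km.
Circle about each station: (x + 30.0)² + (y − 19.6)² = 34.05²; (x − 38.9)² + (y + 34.3)² = 80.08²; (x + 0.8)² + (y + 40.4)² = 46.29².
Subtracting pairs of circle equations eliminates x²+y² and gives linear equations (the radical axes):
137.8 x − 107.8 y = -3847.86
58.4 x − 120.0 y = -634.72
Solving the 2×2 system: x ≈ -38.4, y ≈ -13.4 km.

-38.4 km east, -13.4 km north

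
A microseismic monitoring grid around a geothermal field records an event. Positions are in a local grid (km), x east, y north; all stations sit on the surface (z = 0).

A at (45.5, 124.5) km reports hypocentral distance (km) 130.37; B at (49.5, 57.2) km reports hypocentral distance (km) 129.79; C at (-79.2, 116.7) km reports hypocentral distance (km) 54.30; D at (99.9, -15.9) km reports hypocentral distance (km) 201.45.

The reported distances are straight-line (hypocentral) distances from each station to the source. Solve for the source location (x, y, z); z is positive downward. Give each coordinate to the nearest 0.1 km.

(-70.8, 82.7, 41.5)

Each station gives a sphere (x−x_i)² + (y−y_i)² + z² = d_i² (stations at z=0).
Subtracting the A sphere from B and C: z² cancels, leaving linear equations in x and y:
8.0 x − 134.6 y = -11697.52
-249.4 x − 15.6 y = 16368.88
Solving: x ≈ -70.806, y ≈ 82.697 km (keep extra digits for the depth step; rounded: -70.8, 82.7).
Then from the A sphere: z² = 130.37² − (x − 45.5)² − (y − 124.5)² with x = -70.806, y = 82.697, so z ≈ 41.494 ≈ 41.5 km.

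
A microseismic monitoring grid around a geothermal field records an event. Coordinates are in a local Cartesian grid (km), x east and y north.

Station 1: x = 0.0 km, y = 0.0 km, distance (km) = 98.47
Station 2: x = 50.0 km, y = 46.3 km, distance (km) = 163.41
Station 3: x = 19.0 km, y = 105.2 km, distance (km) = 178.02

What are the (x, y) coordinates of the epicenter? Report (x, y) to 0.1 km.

(-92.6, -33.5)

Circle about each station: x² + y² = 98.47²; (x − 50.0)² + (y − 46.3)² = 163.41²; (x − 19.0)² + (y − 105.2)² = 178.02².
Subtracting pairs of circle equations eliminates x²+y² and gives linear equations (the radical axes):
100.0 x + 92.6 y = -12362.80
38.0 x + 210.4 y = -10566.74
Solving the 2×2 system: x ≈ -92.6, y ≈ -33.5 km.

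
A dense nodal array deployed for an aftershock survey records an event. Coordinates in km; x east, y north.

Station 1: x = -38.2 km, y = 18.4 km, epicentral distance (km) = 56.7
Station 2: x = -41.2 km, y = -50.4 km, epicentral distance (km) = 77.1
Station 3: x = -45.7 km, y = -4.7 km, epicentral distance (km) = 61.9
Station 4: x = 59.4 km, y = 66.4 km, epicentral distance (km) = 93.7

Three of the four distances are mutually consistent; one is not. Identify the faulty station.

Station 4

Solve using three stations at a time. Using Station 1, Station 2, Station 3 (subtract circle equations pairwise → linear system) gives (x, y) ≈ (15.9, 1.4).
Distances from that point to each station vs reported:
  Station 1: calculated 56.7 vs reported 56.7 → residual 0.0 km
  Station 2: calculated 77.1 vs reported 77.1 → residual 0.0 km
  Station 3: calculated 61.9 vs reported 61.9 → residual 0.0 km
  Station 4: calculated 78.2 vs reported 93.7 → residual 15.5 km
Station 1, Station 2, Station 3 are mutually consistent (residuals ≈ 0); Station 4 is off by 15.5 km.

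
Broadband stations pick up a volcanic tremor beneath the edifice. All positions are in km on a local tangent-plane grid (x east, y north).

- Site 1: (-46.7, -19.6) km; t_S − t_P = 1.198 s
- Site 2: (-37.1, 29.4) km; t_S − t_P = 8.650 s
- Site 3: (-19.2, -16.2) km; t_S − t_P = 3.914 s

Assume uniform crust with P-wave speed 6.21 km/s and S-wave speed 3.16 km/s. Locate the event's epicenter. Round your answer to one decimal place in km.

Distance from S−P lag: d = Δt · v_P v_S / (v_P − v_S) = Δt · (6.21·3.16)/(6.21−3.16) ≈ 6.4340·Δt.
So d_Site 1 = 7.71, d_Site 2 = 55.65, d_Site 3 = 25.18 km.
Circle about each station: (x + 46.7)² + (y + 19.6)² = 7.71²; (x + 37.1)² + (y − 29.4)² = 55.65²; (x + 19.2)² + (y + 16.2)² = 25.18².
Subtracting the Site 1 equation from the Site 2 and Site 3 equations removes the quadratic terms:
19.2 x + 98.0 y = -3361.76
55.0 x + 6.8 y = -2508.56
Solving the 2×2 system: x ≈ -42.4, y ≈ -26.0 km.

x ≈ -42.4 km, y ≈ -26.0 km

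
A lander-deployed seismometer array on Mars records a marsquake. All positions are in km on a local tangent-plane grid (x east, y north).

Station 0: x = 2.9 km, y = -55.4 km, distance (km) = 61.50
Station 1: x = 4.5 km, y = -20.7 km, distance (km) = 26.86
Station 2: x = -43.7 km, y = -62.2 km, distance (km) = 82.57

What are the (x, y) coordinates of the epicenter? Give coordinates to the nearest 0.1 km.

2.7 km east, 6.1 km north

Circle about each station: (x − 2.9)² + (y + 55.4)² = 61.50²; (x − 4.5)² + (y + 20.7)² = 26.86²; (x + 43.7)² + (y + 62.2)² = 82.57².
Subtracting the Station 0 equation from the Station 1 and Station 2 equations removes the quadratic terms:
3.2 x + 69.4 y = 431.96
-93.2 x − 13.6 y = -334.59
Solving the 2×2 system: x ≈ 2.7, y ≈ 6.1 km.
Check against Station 0 (with the unrounded x, y): √((x − 2.9)²+(y + 55.4)²) = 61.50 ≈ 61.50 km. ✓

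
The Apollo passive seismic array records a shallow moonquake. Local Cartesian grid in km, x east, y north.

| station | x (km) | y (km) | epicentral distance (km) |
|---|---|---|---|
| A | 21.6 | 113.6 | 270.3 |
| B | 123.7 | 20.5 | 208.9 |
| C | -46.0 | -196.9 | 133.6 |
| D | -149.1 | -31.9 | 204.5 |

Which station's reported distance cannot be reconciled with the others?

C

Solve using three stations at a time. Using A, B, D (subtract circle equations pairwise → linear system) gives (x, y) ≈ (12.9, -156.5).
Distances from that point to each station vs reported:
  A: calculated 270.2 vs reported 270.3 → residual 0.1 km
  B: calculated 208.8 vs reported 208.9 → residual 0.1 km
  C: calculated 71.5 vs reported 133.6 → residual 62.1 km
  D: calculated 204.4 vs reported 204.5 → residual 0.1 km
A, B, D are mutually consistent (residuals ≈ 0); C is off by 62.1 km.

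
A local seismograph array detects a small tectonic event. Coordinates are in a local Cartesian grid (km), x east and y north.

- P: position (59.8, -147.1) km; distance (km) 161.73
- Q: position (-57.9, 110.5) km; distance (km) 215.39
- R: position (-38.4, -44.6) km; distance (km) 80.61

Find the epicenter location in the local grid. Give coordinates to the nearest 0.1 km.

Circle about each station: (x − 59.8)² + (y + 147.1)² = 161.73²; (x + 57.9)² + (y − 110.5)² = 215.39²; (x + 38.4)² + (y + 44.6)² = 80.61².
Subtracting the P equation from the Q and R equations removes the quadratic terms:
-235.4 x + 515.2 y = -29888.05
-196.4 x + 205.0 y = -2092.11
Solving the 2×2 system: x ≈ -95.4, y ≈ -101.6 km.

(-95.4, -101.6)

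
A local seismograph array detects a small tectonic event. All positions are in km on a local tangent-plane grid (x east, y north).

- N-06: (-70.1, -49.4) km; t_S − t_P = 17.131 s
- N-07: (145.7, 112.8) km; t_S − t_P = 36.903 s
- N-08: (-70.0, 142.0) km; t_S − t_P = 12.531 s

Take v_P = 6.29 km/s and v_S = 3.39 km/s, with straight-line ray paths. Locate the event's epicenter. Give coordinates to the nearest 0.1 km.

Distance from S−P lag: d = Δt · v_P v_S / (v_P − v_S) = Δt · (6.29·3.39)/(6.29−3.39) ≈ 7.3528·Δt.
So d_N-06 = 125.96, d_N-07 = 271.34, d_N-08 = 92.14 km.
Circle about each station: (x + 70.1)² + (y + 49.4)² = 125.96²; (x − 145.7)² + (y − 112.8)² = 271.34²; (x + 70.0)² + (y − 142.0)² = 92.14².
Subtracting the N-06 equation from the N-07 and N-08 equations removes the quadratic terms:
431.6 x + 324.4 y = -31161.51
0.2 x + 382.8 y = 25085.77
Solving the 2×2 system: x ≈ -121.5, y ≈ 65.6 km.

-121.5 km east, 65.6 km north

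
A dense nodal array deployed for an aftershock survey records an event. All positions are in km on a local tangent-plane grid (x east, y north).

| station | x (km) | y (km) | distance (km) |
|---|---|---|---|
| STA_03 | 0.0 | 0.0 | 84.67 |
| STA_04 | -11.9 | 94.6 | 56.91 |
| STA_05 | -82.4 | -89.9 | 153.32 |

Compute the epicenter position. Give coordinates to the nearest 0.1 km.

Circle about each station: x² + y² = 84.67²; (x + 11.9)² + (y − 94.6)² = 56.91²; (x + 82.4)² + (y + 89.9)² = 153.32².
Subtracting pairs of circle equations eliminates x²+y² and gives linear equations (the radical axes):
-23.8 x + 189.2 y = 13021.03
-164.8 x − 179.8 y = -1466.24
Solving the 2×2 system: x ≈ -58.2, y ≈ 61.5 km.
Check against STA_03 (with the unrounded x, y): √(x²+y²) = 84.67 ≈ 84.67 km. ✓

x ≈ -58.2 km, y ≈ 61.5 km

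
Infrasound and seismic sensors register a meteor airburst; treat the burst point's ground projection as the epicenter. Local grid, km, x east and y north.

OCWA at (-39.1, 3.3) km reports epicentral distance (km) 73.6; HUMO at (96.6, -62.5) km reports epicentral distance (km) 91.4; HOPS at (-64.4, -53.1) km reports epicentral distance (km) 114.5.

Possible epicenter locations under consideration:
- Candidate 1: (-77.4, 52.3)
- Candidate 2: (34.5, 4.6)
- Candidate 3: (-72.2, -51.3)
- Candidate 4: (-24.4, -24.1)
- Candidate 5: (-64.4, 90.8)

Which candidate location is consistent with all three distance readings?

For each candidate, compare |candidate − station| to the reported distance:
Candidate 1: residuals OCWA 11.4, HUMO 117.1, HOPS 8.3 → max 117.1 km
Candidate 2: residuals OCWA 0.0, HUMO 0.0, HOPS 0.0 → max 0.0 km
Candidate 3: residuals OCWA 9.8, HUMO 77.8, HOPS 106.5 → max 106.5 km
Candidate 4: residuals OCWA 42.5, HUMO 35.5, HOPS 65.1 → max 65.1 km
Candidate 5: residuals OCWA 17.5, HUMO 130.9, HOPS 29.4 → max 130.9 km
Only Candidate 2 has all residuals ≈ 0.

Candidate 2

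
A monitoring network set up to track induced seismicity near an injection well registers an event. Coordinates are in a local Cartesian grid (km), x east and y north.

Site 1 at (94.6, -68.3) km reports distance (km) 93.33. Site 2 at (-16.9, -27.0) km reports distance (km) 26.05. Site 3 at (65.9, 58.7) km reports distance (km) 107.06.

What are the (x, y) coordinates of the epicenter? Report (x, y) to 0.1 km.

8.7 km east, -31.8 km north

Circle about each station: (x − 94.6)² + (y + 68.3)² = 93.33²; (x + 16.9)² + (y + 27.0)² = 26.05²; (x − 65.9)² + (y − 58.7)² = 107.06².
Subtracting the Site 1 equation from the Site 2 and Site 3 equations removes the quadratic terms:
-223.0 x + 82.6 y = -4567.55
-57.4 x + 254.0 y = -8576.90
Solving the 2×2 system: x ≈ 8.7, y ≈ -31.8 km.
Check against Site 1 (with the unrounded x, y): √((x − 94.6)²+(y + 68.3)²) = 93.33 ≈ 93.33 km. ✓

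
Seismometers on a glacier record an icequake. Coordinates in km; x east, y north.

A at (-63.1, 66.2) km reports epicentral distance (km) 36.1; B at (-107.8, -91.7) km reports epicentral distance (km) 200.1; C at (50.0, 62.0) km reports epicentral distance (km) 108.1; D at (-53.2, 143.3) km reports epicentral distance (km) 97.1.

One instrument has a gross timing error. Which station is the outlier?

D

Solve using three stations at a time. Using A, B, C (subtract circle equations pairwise → linear system) gives (x, y) ≈ (-51.1, 100.2).
Distances from that point to each station vs reported:
  A: calculated 36.0 vs reported 36.1 → residual 0.1 km
  B: calculated 200.1 vs reported 200.1 → residual 0.0 km
  C: calculated 108.1 vs reported 108.1 → residual 0.0 km
  D: calculated 43.2 vs reported 97.1 → residual 53.9 km
A, B, C are mutually consistent (residuals ≈ 0); D is off by 53.9 km.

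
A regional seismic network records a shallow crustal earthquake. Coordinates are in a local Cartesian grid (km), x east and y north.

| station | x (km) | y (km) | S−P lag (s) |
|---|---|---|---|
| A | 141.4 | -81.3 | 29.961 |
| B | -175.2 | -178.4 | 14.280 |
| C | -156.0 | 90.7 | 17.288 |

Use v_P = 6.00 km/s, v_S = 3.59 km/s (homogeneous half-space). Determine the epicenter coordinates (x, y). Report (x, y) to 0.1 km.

(-125.6, -60.8)

Distance from S−P lag: d = Δt · v_P v_S / (v_P − v_S) = Δt · (6.00·3.59)/(6.00−3.59) ≈ 8.9378·Δt.
So d_A = 267.78, d_B = 127.63, d_C = 154.52 km.
Circle about each station: (x − 141.4)² + (y + 81.3)² = 267.78²; (x + 175.2)² + (y + 178.4)² = 127.63²; (x + 156.0)² + (y − 90.7)² = 154.52².
Subtracting the A equation from the B and C equations removes the quadratic terms:
-633.2 x − 194.2 y = 91334.66
-594.8 x + 344.0 y = 53788.54
Solving the 2×2 system: x ≈ -125.6, y ≈ -60.8 km.
Check against A (with the unrounded x, y): √((x − 141.4)²+(y + 81.3)²) = 267.78 ≈ 267.78 km. ✓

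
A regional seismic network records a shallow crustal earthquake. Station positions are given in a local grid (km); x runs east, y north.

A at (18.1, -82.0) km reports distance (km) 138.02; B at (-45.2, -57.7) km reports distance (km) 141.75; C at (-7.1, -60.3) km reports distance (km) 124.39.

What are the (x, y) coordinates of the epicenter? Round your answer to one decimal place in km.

Circle about each station: (x − 18.1)² + (y + 82.0)² = 138.02²; (x + 45.2)² + (y + 57.7)² = 141.75²; (x + 7.1)² + (y + 60.3)² = 124.39².
Subtracting pairs of circle equations eliminates x²+y² and gives linear equations (the radical axes):
-126.6 x + 48.6 y = -2722.82
-50.4 x + 43.4 y = 211.54
Solving the 2×2 system: x ≈ 42.2, y ≈ 53.9 km.
Check against A (with the unrounded x, y): √((x − 18.1)²+(y + 82.0)²) = 137.98 ≈ 138.02 km. ✓

(42.2, 53.9)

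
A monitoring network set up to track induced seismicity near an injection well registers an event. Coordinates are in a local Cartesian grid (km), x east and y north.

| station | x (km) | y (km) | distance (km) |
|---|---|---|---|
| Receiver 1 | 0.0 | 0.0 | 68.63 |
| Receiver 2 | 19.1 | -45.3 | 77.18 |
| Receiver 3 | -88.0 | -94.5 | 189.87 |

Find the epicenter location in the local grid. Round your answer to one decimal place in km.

Circle about each station: x² + y² = 68.63²; (x − 19.1)² + (y + 45.3)² = 77.18²; (x + 88.0)² + (y + 94.5)² = 189.87².
Subtracting the Receiver 1 equation from the Receiver 2 and Receiver 3 equations removes the quadratic terms:
38.2 x − 90.6 y = 1170.22
-176.0 x − 189.0 y = -14666.29
Solving the 2×2 system: x ≈ 66.9, y ≈ 15.3 km.
Check against Receiver 1 (with the unrounded x, y): √(x²+y²) = 68.63 ≈ 68.63 km. ✓

66.9 km east, 15.3 km north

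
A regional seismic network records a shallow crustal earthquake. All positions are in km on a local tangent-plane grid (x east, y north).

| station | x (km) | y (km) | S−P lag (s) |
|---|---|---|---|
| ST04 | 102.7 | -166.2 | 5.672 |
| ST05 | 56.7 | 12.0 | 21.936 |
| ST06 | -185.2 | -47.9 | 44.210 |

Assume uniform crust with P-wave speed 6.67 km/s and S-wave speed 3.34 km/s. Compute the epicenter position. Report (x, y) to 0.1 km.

Distance from S−P lag: d = Δt · v_P v_S / (v_P − v_S) = Δt · (6.67·3.34)/(6.67−3.34) ≈ 6.6900·Δt.
So d_ST04 = 37.95, d_ST05 = 146.75, d_ST06 = 295.77 km.
Circle about each station: (x − 102.7)² + (y + 166.2)² = 37.95²; (x − 56.7)² + (y − 12.0)² = 146.75²; (x + 185.2)² + (y + 47.9)² = 295.77².
Subtracting the ST04 equation from the ST05 and ST06 equations removes the quadratic terms:
-92.0 x + 356.4 y = -54906.20
-575.8 x + 236.6 y = -87615.97
Solving the 2×2 system: x ≈ 99.4, y ≈ -128.4 km.

99.4 km east, -128.4 km north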